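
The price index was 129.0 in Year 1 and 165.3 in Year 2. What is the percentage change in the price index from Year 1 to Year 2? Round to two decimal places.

Change = (165.3 − 129.0) / 129.0 × 100
       = 36.3 / 129.0 × 100 = 28.1395%

28.14%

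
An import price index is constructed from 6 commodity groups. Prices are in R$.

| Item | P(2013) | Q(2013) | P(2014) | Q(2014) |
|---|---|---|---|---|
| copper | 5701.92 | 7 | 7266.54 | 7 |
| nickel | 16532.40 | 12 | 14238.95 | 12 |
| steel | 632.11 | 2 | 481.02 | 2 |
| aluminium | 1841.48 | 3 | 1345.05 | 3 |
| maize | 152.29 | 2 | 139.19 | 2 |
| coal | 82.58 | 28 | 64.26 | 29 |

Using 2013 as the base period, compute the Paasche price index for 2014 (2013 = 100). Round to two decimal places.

Paasche price index uses current-period quantities as weights.
ΣP(2014)·Q(2014) = 7266.54×7 + 14238.95×12 + 481.02×2 + 1345.05×3 + 139.19×2 + 64.26×29 = 50865.78 + 170867.4 + 962.04 + 4035.15 + 278.38 + 1863.54 = 228872.29
ΣP(2013)·Q(2014) = 5701.92×7 + 16532.40×12 + 632.11×2 + 1841.48×3 + 152.29×2 + 82.58×29 = 39913.44 + 198388.8 + 1264.22 + 5524.44 + 304.58 + 2394.82 = 247790.3
Index = 228872.29 / 247790.3 × 100 = 92.3653

92.37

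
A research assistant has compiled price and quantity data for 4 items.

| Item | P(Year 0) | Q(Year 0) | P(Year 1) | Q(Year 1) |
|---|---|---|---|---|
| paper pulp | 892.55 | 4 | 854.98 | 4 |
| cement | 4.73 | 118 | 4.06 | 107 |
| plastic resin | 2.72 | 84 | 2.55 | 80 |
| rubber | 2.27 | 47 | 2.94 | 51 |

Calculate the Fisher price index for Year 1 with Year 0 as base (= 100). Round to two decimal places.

Laspeyres component (base-period weights):
ΣP(Year 1)Q(Year 0) = 854.98×4 + 4.06×118 + 2.55×84 + 2.94×47 = 3419.92 + 479.08 + 214.2 + 138.18 = 4251.38
ΣP(Year 0)Q(Year 0) = 892.55×4 + 4.73×118 + 2.72×84 + 2.27×47 = 3570.2 + 558.14 + 228.48 + 106.69 = 4463.51
L = 4251.38 / 4463.51 × 100 = 95.2475
Paasche component (current-period weights):
ΣP(Year 1)Q(Year 1) = 854.98×4 + 4.06×107 + 2.55×80 + 2.94×51 = 3419.92 + 434.42 + 204 + 149.94 = 4208.28
ΣP(Year 0)Q(Year 1) = 892.55×4 + 4.73×107 + 2.72×80 + 2.27×51 = 3570.2 + 506.11 + 217.6 + 115.77 = 4409.68
P = 4208.28 / 4409.68 × 100 = 95.4328
Fisher = √(L × P) = √(95.2475 × 95.4328) = 95.3401

95.34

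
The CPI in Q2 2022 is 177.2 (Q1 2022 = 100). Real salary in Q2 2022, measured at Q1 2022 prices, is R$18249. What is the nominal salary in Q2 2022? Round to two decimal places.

Nominal = Real × (Index/100) = 18249 × (177.2/100)
        = 18249 × 1.772 = 32337.2280

32337.23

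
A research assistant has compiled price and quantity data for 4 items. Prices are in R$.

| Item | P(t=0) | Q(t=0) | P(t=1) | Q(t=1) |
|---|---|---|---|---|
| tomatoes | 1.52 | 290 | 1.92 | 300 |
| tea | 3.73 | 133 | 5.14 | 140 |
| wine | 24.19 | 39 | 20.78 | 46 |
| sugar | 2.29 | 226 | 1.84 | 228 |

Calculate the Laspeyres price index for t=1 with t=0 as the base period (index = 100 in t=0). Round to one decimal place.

Laspeyres price index uses base-period quantities as weights.
ΣP(t=1)·Q(t=0) = 1.92×290 + 5.14×133 + 20.78×39 + 1.84×226 = 556.8 + 683.62 + 810.42 + 415.84 = 2466.68
ΣP(t=0)·Q(t=0) = 1.52×290 + 3.73×133 + 24.19×39 + 2.29×226 = 440.8 + 496.09 + 943.41 + 517.54 = 2397.84
Index = 2466.68 / 2397.84 × 100 = 102.8709

102.9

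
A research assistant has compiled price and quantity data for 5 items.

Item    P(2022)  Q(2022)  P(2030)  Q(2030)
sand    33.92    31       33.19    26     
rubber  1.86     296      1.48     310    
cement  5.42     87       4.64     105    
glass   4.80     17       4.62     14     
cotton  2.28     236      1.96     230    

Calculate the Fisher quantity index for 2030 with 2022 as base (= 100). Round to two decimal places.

96.81

Laspeyres component (base-period weights):
ΣP(2022)Q(2030) = 33.92×26 + 1.86×310 + 5.42×105 + 4.80×14 + 2.28×230 = 881.92 + 576.6 + 569.1 + 67.2 + 524.4 = 2619.22
ΣP(2022)Q(2022) = 33.92×31 + 1.86×296 + 5.42×87 + 4.80×17 + 2.28×236 = 1051.52 + 550.56 + 471.54 + 81.6 + 538.08 = 2693.3
L = 2619.22 / 2693.3 × 100 = 97.2495
Paasche component (current-period weights):
ΣP(2030)Q(2030) = 33.19×26 + 1.48×310 + 4.64×105 + 4.62×14 + 1.96×230 = 862.94 + 458.8 + 487.2 + 64.68 + 450.8 = 2324.42
ΣP(2030)Q(2022) = 33.19×31 + 1.48×296 + 4.64×87 + 4.62×17 + 1.96×236 = 1028.89 + 438.08 + 403.68 + 78.54 + 462.56 = 2411.75
P = 2324.42 / 2411.75 × 100 = 96.3790
Fisher = √(L × P) = √(97.2495 × 96.3790) = 96.8132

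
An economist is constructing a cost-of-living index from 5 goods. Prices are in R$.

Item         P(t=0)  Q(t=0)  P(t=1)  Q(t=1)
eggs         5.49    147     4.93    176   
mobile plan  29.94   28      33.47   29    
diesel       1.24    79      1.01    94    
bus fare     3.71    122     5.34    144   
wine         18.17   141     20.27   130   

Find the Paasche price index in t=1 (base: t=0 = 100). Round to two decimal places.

110.11

Paasche price index uses current-period quantities as weights.
ΣP(t=1)·Q(t=1) = 4.93×176 + 33.47×29 + 1.01×94 + 5.34×144 + 20.27×130 = 867.68 + 970.63 + 94.94 + 768.96 + 2635.1 = 5337.31
ΣP(t=0)·Q(t=1) = 5.49×176 + 29.94×29 + 1.24×94 + 3.71×144 + 18.17×130 = 966.24 + 868.26 + 116.56 + 534.24 + 2362.1 = 4847.4
Index = 5337.31 / 4847.4 × 100 = 110.1067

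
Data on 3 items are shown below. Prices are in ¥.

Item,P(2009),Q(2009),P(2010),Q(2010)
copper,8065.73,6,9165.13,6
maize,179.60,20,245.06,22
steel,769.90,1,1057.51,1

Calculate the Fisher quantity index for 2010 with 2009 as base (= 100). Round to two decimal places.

100.74

Laspeyres component (base-period weights):
ΣP(2009)Q(2010) = 8065.73×6 + 179.60×22 + 769.90×1 = 48394.38 + 3951.2 + 769.9 = 53115.48
ΣP(2009)Q(2009) = 8065.73×6 + 179.60×20 + 769.90×1 = 48394.38 + 3592 + 769.9 = 52756.28
L = 53115.48 / 52756.28 × 100 = 100.6809
Paasche component (current-period weights):
ΣP(2010)Q(2010) = 9165.13×6 + 245.06×22 + 1057.51×1 = 54990.78 + 5391.32 + 1057.51 = 61439.61
ΣP(2010)Q(2009) = 9165.13×6 + 245.06×20 + 1057.51×1 = 54990.78 + 4901.2 + 1057.51 = 60949.49
P = 61439.61 / 60949.49 × 100 = 100.8041
Fisher = √(L × P) = √(100.6809 × 100.8041) = 100.7425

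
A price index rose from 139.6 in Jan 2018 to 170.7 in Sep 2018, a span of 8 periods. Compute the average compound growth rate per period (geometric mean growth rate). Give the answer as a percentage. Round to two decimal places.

Growth factor = (170.7/139.6)^(1/8) = (1.222779)^(1/8) = 1.025460
Growth rate = 1.025460 − 1 = 0.025460 = 2.5460%

2.55%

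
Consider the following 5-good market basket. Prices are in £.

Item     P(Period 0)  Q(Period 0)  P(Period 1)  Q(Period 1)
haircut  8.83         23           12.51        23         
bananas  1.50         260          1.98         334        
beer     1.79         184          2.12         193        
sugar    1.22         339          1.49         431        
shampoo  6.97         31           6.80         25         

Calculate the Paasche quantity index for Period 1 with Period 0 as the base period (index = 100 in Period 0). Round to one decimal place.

Paasche quantity index uses current-period prices as weights.
ΣP(Period 1)·Q(Period 1) = 12.51×23 + 1.98×334 + 2.12×193 + 1.49×431 + 6.80×25 = 287.73 + 661.32 + 409.16 + 642.19 + 170 = 2170.4
ΣP(Period 1)·Q(Period 0) = 12.51×23 + 1.98×260 + 2.12×184 + 1.49×339 + 6.80×31 = 287.73 + 514.8 + 390.08 + 505.11 + 210.8 = 1908.52
Index = 2170.4 / 1908.52 × 100 = 113.7216

113.7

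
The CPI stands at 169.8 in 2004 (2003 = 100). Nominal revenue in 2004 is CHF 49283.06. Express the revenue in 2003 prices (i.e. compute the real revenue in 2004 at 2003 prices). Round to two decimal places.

29024.18

Real = Nominal ÷ (Index/100) = 49283.06 ÷ (169.8/100)
     = 49283.06 ÷ 1.698 = 29024.1814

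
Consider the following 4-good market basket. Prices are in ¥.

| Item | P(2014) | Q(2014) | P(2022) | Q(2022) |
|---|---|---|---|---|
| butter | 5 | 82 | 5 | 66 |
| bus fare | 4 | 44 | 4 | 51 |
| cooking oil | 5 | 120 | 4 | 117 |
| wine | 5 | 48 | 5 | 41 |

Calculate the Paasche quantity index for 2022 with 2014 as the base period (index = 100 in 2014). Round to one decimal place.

92.4

Paasche quantity index uses current-period prices as weights.
ΣP(2022)·Q(2022) = 5×66 + 4×51 + 4×117 + 5×41 = 330 + 204 + 468 + 205 = 1207
ΣP(2022)·Q(2014) = 5×82 + 4×44 + 4×120 + 5×48 = 410 + 176 + 480 + 240 = 1306
Index = 1207 / 1306 × 100 = 92.4196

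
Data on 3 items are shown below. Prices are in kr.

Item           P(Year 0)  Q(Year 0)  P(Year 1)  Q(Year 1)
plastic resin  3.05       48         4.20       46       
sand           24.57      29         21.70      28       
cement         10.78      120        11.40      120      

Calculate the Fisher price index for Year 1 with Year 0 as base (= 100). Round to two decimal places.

102.18

Laspeyres component (base-period weights):
ΣP(Year 1)Q(Year 0) = 4.20×48 + 21.70×29 + 11.40×120 = 201.6 + 629.3 + 1368 = 2198.9
ΣP(Year 0)Q(Year 0) = 3.05×48 + 24.57×29 + 10.78×120 = 146.4 + 712.53 + 1293.6 = 2152.53
L = 2198.9 / 2152.53 × 100 = 102.1542
Paasche component (current-period weights):
ΣP(Year 1)Q(Year 1) = 4.20×46 + 21.70×28 + 11.40×120 = 193.2 + 607.6 + 1368 = 2168.8
ΣP(Year 0)Q(Year 1) = 3.05×46 + 24.57×28 + 10.78×120 = 140.3 + 687.96 + 1293.6 = 2121.86
P = 2168.8 / 2121.86 × 100 = 102.2122
Fisher = √(L × P) = √(102.1542 × 102.2122) = 102.1832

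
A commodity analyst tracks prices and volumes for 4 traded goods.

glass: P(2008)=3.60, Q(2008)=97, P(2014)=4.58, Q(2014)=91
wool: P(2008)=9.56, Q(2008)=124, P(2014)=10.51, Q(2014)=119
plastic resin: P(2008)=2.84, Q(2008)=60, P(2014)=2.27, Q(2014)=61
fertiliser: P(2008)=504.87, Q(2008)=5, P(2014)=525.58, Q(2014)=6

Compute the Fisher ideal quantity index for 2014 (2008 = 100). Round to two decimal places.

Laspeyres component (base-period weights):
ΣP(2008)Q(2014) = 3.60×91 + 9.56×119 + 2.84×61 + 504.87×6 = 327.6 + 1137.64 + 173.24 + 3029.22 = 4667.7
ΣP(2008)Q(2008) = 3.60×97 + 9.56×124 + 2.84×60 + 504.87×5 = 349.2 + 1185.44 + 170.4 + 2524.35 = 4229.39
L = 4667.7 / 4229.39 × 100 = 110.3634
Paasche component (current-period weights):
ΣP(2014)Q(2014) = 4.58×91 + 10.51×119 + 2.27×61 + 525.58×6 = 416.78 + 1250.69 + 138.47 + 3153.48 = 4959.42
ΣP(2014)Q(2008) = 4.58×97 + 10.51×124 + 2.27×60 + 525.58×5 = 444.26 + 1303.24 + 136.2 + 2627.9 = 4511.6
P = 4959.42 / 4511.6 × 100 = 109.9260
Fisher = √(L × P) = √(110.3634 × 109.9260) = 110.1445

110.14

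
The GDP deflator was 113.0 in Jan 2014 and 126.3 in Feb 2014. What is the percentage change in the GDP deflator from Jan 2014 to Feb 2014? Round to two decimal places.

11.77%

Change = (126.3 − 113.0) / 113.0 × 100
       = 13.3 / 113.0 × 100 = 11.7699%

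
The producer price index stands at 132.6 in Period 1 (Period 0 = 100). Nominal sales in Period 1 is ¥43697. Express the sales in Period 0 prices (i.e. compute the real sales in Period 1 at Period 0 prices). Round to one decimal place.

32954.0

Real = Nominal ÷ (Index/100) = 43697 ÷ (132.6/100)
     = 43697 ÷ 1.326 = 32953.9970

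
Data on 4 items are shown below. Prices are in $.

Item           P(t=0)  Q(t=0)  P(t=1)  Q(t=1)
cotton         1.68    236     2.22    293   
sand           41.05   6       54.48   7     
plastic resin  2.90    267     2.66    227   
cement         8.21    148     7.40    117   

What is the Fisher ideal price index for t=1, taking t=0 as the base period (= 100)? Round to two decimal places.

Laspeyres component (base-period weights):
ΣP(t=1)Q(t=0) = 2.22×236 + 54.48×6 + 2.66×267 + 7.40×148 = 523.92 + 326.88 + 710.22 + 1095.2 = 2656.22
ΣP(t=0)Q(t=0) = 1.68×236 + 41.05×6 + 2.90×267 + 8.21×148 = 396.48 + 246.3 + 774.3 + 1215.08 = 2632.16
L = 2656.22 / 2632.16 × 100 = 100.9141
Paasche component (current-period weights):
ΣP(t=1)Q(t=1) = 2.22×293 + 54.48×7 + 2.66×227 + 7.40×117 = 650.46 + 381.36 + 603.82 + 865.8 = 2501.44
ΣP(t=0)Q(t=1) = 1.68×293 + 41.05×7 + 2.90×227 + 8.21×117 = 492.24 + 287.35 + 658.3 + 960.57 = 2398.46
P = 2501.44 / 2398.46 × 100 = 104.2936
Fisher = √(L × P) = √(100.9141 × 104.2936) = 102.5899

102.59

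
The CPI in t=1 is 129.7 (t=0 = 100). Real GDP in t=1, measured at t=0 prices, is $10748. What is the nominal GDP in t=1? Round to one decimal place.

Nominal = Real × (Index/100) = 10748 × (129.7/100)
        = 10748 × 1.297 = 13940.1560

13940.2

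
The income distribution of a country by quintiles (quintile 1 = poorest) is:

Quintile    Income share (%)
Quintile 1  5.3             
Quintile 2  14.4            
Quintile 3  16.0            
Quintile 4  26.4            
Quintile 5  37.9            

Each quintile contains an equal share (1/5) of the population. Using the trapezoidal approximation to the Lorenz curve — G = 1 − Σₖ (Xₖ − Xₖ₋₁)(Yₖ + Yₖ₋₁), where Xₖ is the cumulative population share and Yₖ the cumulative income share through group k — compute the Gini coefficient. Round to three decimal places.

Cumulative income shares Yₖ: 0.0530, 0.1970, 0.3570, 0.6210, 1.0000
Σ (Xₖ−Xₖ₋₁)(Yₖ+Yₖ₋₁) = (1/5)(0.0530+0.0000) + (1/5)(0.1970+0.0530) + (1/5)(0.3570+0.1970) + (1/5)(0.6210+0.3570) + (1/5)(1.0000+0.6210)
  = 0.0106 + 0.0500 + 0.1108 + 0.1956 + 0.3242 = 0.6912
G = 1 − 0.6912 = 0.3088

0.309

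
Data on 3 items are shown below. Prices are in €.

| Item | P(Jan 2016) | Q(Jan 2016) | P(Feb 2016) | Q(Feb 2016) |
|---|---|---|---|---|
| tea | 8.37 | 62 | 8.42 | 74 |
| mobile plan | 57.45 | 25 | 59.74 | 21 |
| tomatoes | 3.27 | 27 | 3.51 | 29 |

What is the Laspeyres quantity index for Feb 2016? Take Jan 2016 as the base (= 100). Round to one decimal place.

94.0

Laspeyres quantity index uses base-period prices as weights.
ΣP(Jan 2016)·Q(Feb 2016) = 8.37×74 + 57.45×21 + 3.27×29 = 619.38 + 1206.45 + 94.83 = 1920.66
ΣP(Jan 2016)·Q(Jan 2016) = 8.37×62 + 57.45×25 + 3.27×27 = 518.94 + 1436.25 + 88.29 = 2043.48
Index = 1920.66 / 2043.48 × 100 = 93.9897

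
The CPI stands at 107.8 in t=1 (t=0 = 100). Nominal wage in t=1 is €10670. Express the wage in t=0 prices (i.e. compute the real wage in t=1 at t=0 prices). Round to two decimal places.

Real = Nominal ÷ (Index/100) = 10670 ÷ (107.8/100)
     = 10670 ÷ 1.078 = 9897.9592

9897.96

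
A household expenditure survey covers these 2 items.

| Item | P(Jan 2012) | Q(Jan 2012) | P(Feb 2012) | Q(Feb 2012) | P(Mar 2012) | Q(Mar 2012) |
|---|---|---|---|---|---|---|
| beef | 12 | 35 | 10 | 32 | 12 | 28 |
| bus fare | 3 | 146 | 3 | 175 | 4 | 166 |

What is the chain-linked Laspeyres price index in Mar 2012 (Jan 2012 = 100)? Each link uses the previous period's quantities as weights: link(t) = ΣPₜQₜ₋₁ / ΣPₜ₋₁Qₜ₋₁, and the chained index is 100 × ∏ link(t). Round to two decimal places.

Link Jan 2012→Feb 2012:
ΣP(Feb 2012)Q(Jan 2012) = 10×35 + 3×146 = 350 + 438 = 788
ΣP(Jan 2012)Q(Jan 2012) = 12×35 + 3×146 = 420 + 438 = 858
link = 788/858 = 0.918415
Link Feb 2012→Mar 2012:
ΣP(Mar 2012)Q(Feb 2012) = 12×32 + 4×175 = 384 + 700 = 1084
ΣP(Feb 2012)Q(Feb 2012) = 10×32 + 3×175 = 320 + 525 = 845
link = 1084/845 = 1.282840
Chained index = 100 × 0.918415 × 1.282840 = 117.8180

117.82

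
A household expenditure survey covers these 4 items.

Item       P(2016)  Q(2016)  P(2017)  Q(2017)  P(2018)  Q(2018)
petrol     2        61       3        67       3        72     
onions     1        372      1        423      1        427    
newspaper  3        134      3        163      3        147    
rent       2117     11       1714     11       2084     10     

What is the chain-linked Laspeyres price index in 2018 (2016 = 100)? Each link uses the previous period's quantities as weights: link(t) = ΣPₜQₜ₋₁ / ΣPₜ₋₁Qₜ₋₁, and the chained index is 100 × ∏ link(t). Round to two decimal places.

98.62

Link 2016→2017:
ΣP(2017)Q(2016) = 3×61 + 1×372 + 3×134 + 1714×11 = 183 + 372 + 402 + 18854 = 19811
ΣP(2016)Q(2016) = 2×61 + 1×372 + 3×134 + 2117×11 = 122 + 372 + 402 + 23287 = 24183
link = 19811/24183 = 0.819212
Link 2017→2018:
ΣP(2018)Q(2017) = 3×67 + 1×423 + 3×163 + 2084×11 = 201 + 423 + 489 + 22924 = 24037
ΣP(2017)Q(2017) = 3×67 + 1×423 + 3×163 + 1714×11 = 201 + 423 + 489 + 18854 = 19967
link = 24037/19967 = 1.203836
Chained index = 100 × 0.819212 × 1.203836 = 98.6197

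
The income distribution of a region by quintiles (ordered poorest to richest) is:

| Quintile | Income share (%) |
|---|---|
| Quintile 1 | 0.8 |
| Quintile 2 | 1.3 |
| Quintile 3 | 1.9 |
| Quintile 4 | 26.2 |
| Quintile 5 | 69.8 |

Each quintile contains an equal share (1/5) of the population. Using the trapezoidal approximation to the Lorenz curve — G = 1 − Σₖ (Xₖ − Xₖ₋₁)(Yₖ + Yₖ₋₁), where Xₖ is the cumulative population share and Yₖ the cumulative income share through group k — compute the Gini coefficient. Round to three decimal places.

Cumulative income shares Yₖ: 0.0080, 0.0210, 0.0400, 0.3020, 1.0000
Σ (Xₖ−Xₖ₋₁)(Yₖ+Yₖ₋₁) = (1/5)(0.0080+0.0000) + (1/5)(0.0210+0.0080) + (1/5)(0.0400+0.0210) + (1/5)(0.3020+0.0400) + (1/5)(1.0000+0.3020)
  = 0.0016 + 0.0058 + 0.0122 + 0.0684 + 0.2604 = 0.3484
G = 1 − 0.3484 = 0.6516

0.652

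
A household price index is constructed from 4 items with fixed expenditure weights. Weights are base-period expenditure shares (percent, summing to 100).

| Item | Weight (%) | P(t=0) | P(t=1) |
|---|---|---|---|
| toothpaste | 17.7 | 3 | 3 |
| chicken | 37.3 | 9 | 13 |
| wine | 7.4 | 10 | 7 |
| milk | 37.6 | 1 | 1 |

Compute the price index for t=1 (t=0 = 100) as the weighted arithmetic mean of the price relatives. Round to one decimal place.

toothpaste: 17.7 × (3/3) = 17.7 × 1.000000 = 17.7000
chicken: 37.3 × (13/9) = 37.3 × 1.444444 = 53.8778
wine: 7.4 × (7/10) = 7.4 × 0.700000 = 5.1800
milk: 37.6 × (1/1) = 37.6 × 1.000000 = 37.6000
Index = Σ wᵢ·(p₁ᵢ/p₀ᵢ) = 17.7000 + 53.8778 + 5.1800 + 37.6000 = 114.3578

114.4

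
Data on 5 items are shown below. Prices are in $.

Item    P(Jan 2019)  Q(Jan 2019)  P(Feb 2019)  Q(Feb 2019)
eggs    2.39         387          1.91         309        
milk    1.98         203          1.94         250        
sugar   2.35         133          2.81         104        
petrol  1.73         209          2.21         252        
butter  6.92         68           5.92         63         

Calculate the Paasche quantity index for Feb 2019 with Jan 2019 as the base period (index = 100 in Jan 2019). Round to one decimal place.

96.9

Paasche quantity index uses current-period prices as weights.
ΣP(Feb 2019)·Q(Feb 2019) = 1.91×309 + 1.94×250 + 2.81×104 + 2.21×252 + 5.92×63 = 590.19 + 485 + 292.24 + 556.92 + 372.96 = 2297.31
ΣP(Feb 2019)·Q(Jan 2019) = 1.91×387 + 1.94×203 + 2.81×133 + 2.21×209 + 5.92×68 = 739.17 + 393.82 + 373.73 + 461.89 + 402.56 = 2371.17
Index = 2297.31 / 2371.17 × 100 = 96.8851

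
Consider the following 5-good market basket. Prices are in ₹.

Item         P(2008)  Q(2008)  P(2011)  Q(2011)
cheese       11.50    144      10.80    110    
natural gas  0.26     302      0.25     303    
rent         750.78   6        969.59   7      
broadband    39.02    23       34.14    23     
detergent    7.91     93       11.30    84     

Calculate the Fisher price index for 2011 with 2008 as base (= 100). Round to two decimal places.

Laspeyres component (base-period weights):
ΣP(2011)Q(2008) = 10.80×144 + 0.25×302 + 969.59×6 + 34.14×23 + 11.30×93 = 1555.2 + 75.5 + 5817.54 + 785.22 + 1050.9 = 9284.36
ΣP(2008)Q(2008) = 11.50×144 + 0.26×302 + 750.78×6 + 39.02×23 + 7.91×93 = 1656 + 78.52 + 4504.68 + 897.46 + 735.63 = 7872.29
L = 9284.36 / 7872.29 × 100 = 117.9372
Paasche component (current-period weights):
ΣP(2011)Q(2011) = 10.80×110 + 0.25×303 + 969.59×7 + 34.14×23 + 11.30×84 = 1188 + 75.75 + 6787.13 + 785.22 + 949.2 = 9785.3
ΣP(2008)Q(2011) = 11.50×110 + 0.26×303 + 750.78×7 + 39.02×23 + 7.91×84 = 1265 + 78.78 + 5255.46 + 897.46 + 664.44 = 8161.14
P = 9785.3 / 8161.14 × 100 = 119.9011
Fisher = √(L × P) = √(117.9372 × 119.9011) = 118.9151

118.92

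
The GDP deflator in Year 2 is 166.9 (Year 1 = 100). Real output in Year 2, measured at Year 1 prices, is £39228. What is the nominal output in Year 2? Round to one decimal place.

Nominal = Real × (Index/100) = 39228 × (166.9/100)
        = 39228 × 1.669 = 65471.5320

65471.5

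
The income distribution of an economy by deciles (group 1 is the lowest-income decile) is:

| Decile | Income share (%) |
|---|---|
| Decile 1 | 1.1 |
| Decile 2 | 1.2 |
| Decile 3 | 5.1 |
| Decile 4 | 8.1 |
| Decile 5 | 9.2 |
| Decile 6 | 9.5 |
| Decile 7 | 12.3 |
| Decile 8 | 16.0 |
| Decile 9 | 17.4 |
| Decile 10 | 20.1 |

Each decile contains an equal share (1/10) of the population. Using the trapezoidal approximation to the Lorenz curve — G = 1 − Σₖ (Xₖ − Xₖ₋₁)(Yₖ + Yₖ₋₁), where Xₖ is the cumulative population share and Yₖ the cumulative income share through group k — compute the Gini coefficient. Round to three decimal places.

Cumulative income shares Yₖ: 0.0110, 0.0230, 0.0740, 0.1550, 0.2470, 0.3420, 0.4650, 0.6250, 0.7990, 1.0000
Σ (Xₖ−Xₖ₋₁)(Yₖ+Yₖ₋₁) = (1/10)(0.0110+0.0000) + (1/10)(0.0230+0.0110) + (1/10)(0.0740+0.0230) + (1/10)(0.1550+0.0740) + (1/10)(0.2470+0.1550) + (1/10)(0.3420+0.2470) + (1/10)(0.4650+0.3420) + (1/10)(0.6250+0.4650) + (1/10)(0.7990+0.6250) + (1/10)(1.0000+0.7990)
  = 0.0011 + 0.0034 + 0.0097 + 0.0229 + 0.0402 + 0.0589 + 0.0807 + 0.1090 + 0.1424 + 0.1799 = 0.6482
G = 1 − 0.6482 = 0.3518

0.352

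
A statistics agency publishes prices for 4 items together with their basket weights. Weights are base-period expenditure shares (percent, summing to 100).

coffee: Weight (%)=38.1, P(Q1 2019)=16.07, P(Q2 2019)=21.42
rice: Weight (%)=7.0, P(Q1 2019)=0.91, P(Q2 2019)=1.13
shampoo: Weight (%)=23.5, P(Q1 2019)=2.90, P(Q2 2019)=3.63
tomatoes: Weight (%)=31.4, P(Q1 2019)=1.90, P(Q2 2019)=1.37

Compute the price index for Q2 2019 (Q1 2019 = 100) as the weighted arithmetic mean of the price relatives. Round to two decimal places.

coffee: 38.1 × (21.42/16.07) = 38.1 × 1.332918 = 50.7842
rice: 7.0 × (1.13/0.91) = 7.0 × 1.241758 = 8.6923
shampoo: 23.5 × (3.63/2.90) = 23.5 × 1.251724 = 29.4155
tomatoes: 31.4 × (1.37/1.90) = 31.4 × 0.721053 = 22.6411
Index = Σ wᵢ·(p₁ᵢ/p₀ᵢ) = 50.7842 + 8.6923 + 29.4155 + 22.6411 = 111.5331

111.53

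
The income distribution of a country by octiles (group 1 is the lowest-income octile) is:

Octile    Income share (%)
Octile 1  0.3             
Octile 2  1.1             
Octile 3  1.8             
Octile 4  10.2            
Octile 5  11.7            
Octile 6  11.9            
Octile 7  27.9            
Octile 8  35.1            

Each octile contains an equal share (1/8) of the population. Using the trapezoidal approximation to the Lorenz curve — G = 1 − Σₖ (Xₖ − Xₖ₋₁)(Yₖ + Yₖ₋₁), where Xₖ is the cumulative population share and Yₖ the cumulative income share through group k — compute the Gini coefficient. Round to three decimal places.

0.512

Cumulative income shares Yₖ: 0.0030, 0.0140, 0.0320, 0.1340, 0.2510, 0.3700, 0.6490, 1.0000
Σ (Xₖ−Xₖ₋₁)(Yₖ+Yₖ₋₁) = (1/8)(0.0030+0.0000) + (1/8)(0.0140+0.0030) + (1/8)(0.0320+0.0140) + (1/8)(0.1340+0.0320) + (1/8)(0.2510+0.1340) + (1/8)(0.3700+0.2510) + (1/8)(0.6490+0.3700) + (1/8)(1.0000+0.6490)
  = 0.0004 + 0.0021 + 0.0057 + 0.0208 + 0.0481 + 0.0776 + 0.1274 + 0.2061 = 0.4883
G = 1 − 0.4883 = 0.5117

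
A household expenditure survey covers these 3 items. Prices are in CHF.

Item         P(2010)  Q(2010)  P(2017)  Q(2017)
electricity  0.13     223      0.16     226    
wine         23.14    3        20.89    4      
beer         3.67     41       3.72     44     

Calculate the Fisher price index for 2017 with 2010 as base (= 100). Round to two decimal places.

Laspeyres component (base-period weights):
ΣP(2017)Q(2010) = 0.16×223 + 20.89×3 + 3.72×41 = 35.68 + 62.67 + 152.52 = 250.87
ΣP(2010)Q(2010) = 0.13×223 + 23.14×3 + 3.67×41 = 28.99 + 69.42 + 150.47 = 248.88
L = 250.87 / 248.88 × 100 = 100.7996
Paasche component (current-period weights):
ΣP(2017)Q(2017) = 0.16×226 + 20.89×4 + 3.72×44 = 36.16 + 83.56 + 163.68 = 283.4
ΣP(2010)Q(2017) = 0.13×226 + 23.14×4 + 3.67×44 = 29.38 + 92.56 + 161.48 = 283.42
P = 283.4 / 283.42 × 100 = 99.9929
Fisher = √(L × P) = √(100.7996 × 99.9929) = 100.3955

100.40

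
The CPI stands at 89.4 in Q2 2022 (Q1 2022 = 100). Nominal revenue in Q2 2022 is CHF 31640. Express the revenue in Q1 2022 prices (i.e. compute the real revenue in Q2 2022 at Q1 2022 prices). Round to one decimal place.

35391.5

Real = Nominal ÷ (Index/100) = 31640 ÷ (89.4/100)
     = 31640 ÷ 0.894 = 35391.4989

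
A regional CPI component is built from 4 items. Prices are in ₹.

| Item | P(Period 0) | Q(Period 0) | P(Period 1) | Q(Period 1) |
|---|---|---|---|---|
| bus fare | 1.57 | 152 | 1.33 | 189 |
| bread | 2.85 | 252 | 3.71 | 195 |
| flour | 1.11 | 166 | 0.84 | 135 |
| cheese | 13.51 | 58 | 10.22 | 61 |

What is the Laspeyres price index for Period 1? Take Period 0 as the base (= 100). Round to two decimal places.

97.12

Laspeyres price index uses base-period quantities as weights.
ΣP(Period 1)·Q(Period 0) = 1.33×152 + 3.71×252 + 0.84×166 + 10.22×58 = 202.16 + 934.92 + 139.44 + 592.76 = 1869.28
ΣP(Period 0)·Q(Period 0) = 1.57×152 + 2.85×252 + 1.11×166 + 13.51×58 = 238.64 + 718.2 + 184.26 + 783.58 = 1924.68
Index = 1869.28 / 1924.68 × 100 = 97.1216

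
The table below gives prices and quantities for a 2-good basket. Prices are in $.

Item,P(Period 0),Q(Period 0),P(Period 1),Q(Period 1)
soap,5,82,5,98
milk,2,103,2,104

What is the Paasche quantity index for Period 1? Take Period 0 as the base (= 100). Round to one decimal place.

113.3

Paasche quantity index uses current-period prices as weights.
ΣP(Period 1)·Q(Period 1) = 5×98 + 2×104 = 490 + 208 = 698
ΣP(Period 1)·Q(Period 0) = 5×82 + 2×103 = 410 + 206 = 616
Index = 698 / 616 × 100 = 113.3117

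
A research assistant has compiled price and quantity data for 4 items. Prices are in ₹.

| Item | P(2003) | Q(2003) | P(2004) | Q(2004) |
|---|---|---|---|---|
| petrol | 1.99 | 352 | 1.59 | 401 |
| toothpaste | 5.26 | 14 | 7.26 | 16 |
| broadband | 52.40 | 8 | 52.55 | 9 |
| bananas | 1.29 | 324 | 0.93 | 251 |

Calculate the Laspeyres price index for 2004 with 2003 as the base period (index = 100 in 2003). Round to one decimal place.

Laspeyres price index uses base-period quantities as weights.
ΣP(2004)·Q(2003) = 1.59×352 + 7.26×14 + 52.55×8 + 0.93×324 = 559.68 + 101.64 + 420.4 + 301.32 = 1383.04
ΣP(2003)·Q(2003) = 1.99×352 + 5.26×14 + 52.40×8 + 1.29×324 = 700.48 + 73.64 + 419.2 + 417.96 = 1611.28
Index = 1383.04 / 1611.28 × 100 = 85.8349

85.8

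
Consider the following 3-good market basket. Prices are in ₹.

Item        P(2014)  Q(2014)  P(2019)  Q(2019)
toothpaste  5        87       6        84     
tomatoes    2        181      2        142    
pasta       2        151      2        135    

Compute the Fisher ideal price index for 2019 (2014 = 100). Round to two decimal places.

Laspeyres component (base-period weights):
ΣP(2019)Q(2014) = 6×87 + 2×181 + 2×151 = 522 + 362 + 302 = 1186
ΣP(2014)Q(2014) = 5×87 + 2×181 + 2×151 = 435 + 362 + 302 = 1099
L = 1186 / 1099 × 100 = 107.9163
Paasche component (current-period weights):
ΣP(2019)Q(2019) = 6×84 + 2×142 + 2×135 = 504 + 284 + 270 = 1058
ΣP(2014)Q(2019) = 5×84 + 2×142 + 2×135 = 420 + 284 + 270 = 974
P = 1058 / 974 × 100 = 108.6242
Fisher = √(L × P) = √(107.9163 × 108.6242) = 108.2697

108.27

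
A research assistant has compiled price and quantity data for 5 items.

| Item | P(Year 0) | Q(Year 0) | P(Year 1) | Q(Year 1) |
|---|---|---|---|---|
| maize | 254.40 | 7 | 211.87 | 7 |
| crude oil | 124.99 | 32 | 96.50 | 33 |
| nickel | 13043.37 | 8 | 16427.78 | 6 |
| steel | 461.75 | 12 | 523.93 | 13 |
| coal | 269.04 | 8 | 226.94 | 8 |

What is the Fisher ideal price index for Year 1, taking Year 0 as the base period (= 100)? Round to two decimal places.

Laspeyres component (base-period weights):
ΣP(Year 1)Q(Year 0) = 211.87×7 + 96.50×32 + 16427.78×8 + 523.93×12 + 226.94×8 = 1483.09 + 3088 + 131422.24 + 6287.16 + 1815.52 = 144096.01
ΣP(Year 0)Q(Year 0) = 254.40×7 + 124.99×32 + 13043.37×8 + 461.75×12 + 269.04×8 = 1780.8 + 3999.68 + 104346.96 + 5541 + 2152.32 = 117820.76
L = 144096.01 / 117820.76 × 100 = 122.3010
Paasche component (current-period weights):
ΣP(Year 1)Q(Year 1) = 211.87×7 + 96.50×33 + 16427.78×6 + 523.93×13 + 226.94×8 = 1483.09 + 3184.5 + 98566.68 + 6811.09 + 1815.52 = 111860.88
ΣP(Year 0)Q(Year 1) = 254.40×7 + 124.99×33 + 13043.37×6 + 461.75×13 + 269.04×8 = 1780.8 + 4124.67 + 78260.22 + 6002.75 + 2152.32 = 92320.76
P = 111860.88 / 92320.76 × 100 = 121.1655
Fisher = √(L × P) = √(122.3010 × 121.1655) = 121.7319

121.73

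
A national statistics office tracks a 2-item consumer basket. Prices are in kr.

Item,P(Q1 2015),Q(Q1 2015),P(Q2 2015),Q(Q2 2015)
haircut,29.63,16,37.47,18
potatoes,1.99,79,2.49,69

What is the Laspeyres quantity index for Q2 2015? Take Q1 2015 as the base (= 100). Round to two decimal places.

Laspeyres quantity index uses base-period prices as weights.
ΣP(Q1 2015)·Q(Q2 2015) = 29.63×18 + 1.99×69 = 533.34 + 137.31 = 670.65
ΣP(Q1 2015)·Q(Q1 2015) = 29.63×16 + 1.99×79 = 474.08 + 157.21 = 631.29
Index = 670.65 / 631.29 × 100 = 106.2349

106.23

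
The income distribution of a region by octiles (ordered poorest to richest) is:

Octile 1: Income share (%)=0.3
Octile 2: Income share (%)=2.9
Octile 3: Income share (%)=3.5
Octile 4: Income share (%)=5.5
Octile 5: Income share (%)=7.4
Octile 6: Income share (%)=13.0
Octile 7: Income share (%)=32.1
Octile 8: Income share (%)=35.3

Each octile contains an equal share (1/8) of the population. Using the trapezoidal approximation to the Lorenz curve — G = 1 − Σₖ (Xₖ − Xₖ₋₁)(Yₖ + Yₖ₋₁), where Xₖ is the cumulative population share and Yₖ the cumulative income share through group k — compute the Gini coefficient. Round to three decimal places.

Cumulative income shares Yₖ: 0.0030, 0.0320, 0.0670, 0.1220, 0.1960, 0.3260, 0.6470, 1.0000
Σ (Xₖ−Xₖ₋₁)(Yₖ+Yₖ₋₁) = (1/8)(0.0030+0.0000) + (1/8)(0.0320+0.0030) + (1/8)(0.0670+0.0320) + (1/8)(0.1220+0.0670) + (1/8)(0.1960+0.1220) + (1/8)(0.3260+0.1960) + (1/8)(0.6470+0.3260) + (1/8)(1.0000+0.6470)
  = 0.0004 + 0.0044 + 0.0124 + 0.0236 + 0.0398 + 0.0653 + 0.1216 + 0.2059 = 0.4733
G = 1 − 0.4733 = 0.5268

0.527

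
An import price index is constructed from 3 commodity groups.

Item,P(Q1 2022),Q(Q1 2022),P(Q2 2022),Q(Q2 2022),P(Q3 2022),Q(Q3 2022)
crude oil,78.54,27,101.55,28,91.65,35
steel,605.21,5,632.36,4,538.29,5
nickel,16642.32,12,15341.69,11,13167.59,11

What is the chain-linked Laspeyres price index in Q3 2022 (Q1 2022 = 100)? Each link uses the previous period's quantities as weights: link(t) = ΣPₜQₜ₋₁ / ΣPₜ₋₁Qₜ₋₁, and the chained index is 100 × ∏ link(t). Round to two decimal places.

79.66

Link Q1 2022→Q2 2022:
ΣP(Q2 2022)Q(Q1 2022) = 101.55×27 + 632.36×5 + 15341.69×12 = 2741.85 + 3161.8 + 184100.28 = 190003.93
ΣP(Q1 2022)Q(Q1 2022) = 78.54×27 + 605.21×5 + 16642.32×12 = 2120.58 + 3026.05 + 199707.84 = 204854.47
link = 190003.93/204854.47 = 0.927507
Link Q2 2022→Q3 2022:
ΣP(Q3 2022)Q(Q2 2022) = 91.65×28 + 538.29×4 + 13167.59×11 = 2566.2 + 2153.16 + 144843.49 = 149562.85
ΣP(Q2 2022)Q(Q2 2022) = 101.55×28 + 632.36×4 + 15341.69×11 = 2843.4 + 2529.44 + 168758.59 = 174131.43
link = 149562.85/174131.43 = 0.858908
Chained index = 100 × 0.927507 × 0.858908 = 79.6643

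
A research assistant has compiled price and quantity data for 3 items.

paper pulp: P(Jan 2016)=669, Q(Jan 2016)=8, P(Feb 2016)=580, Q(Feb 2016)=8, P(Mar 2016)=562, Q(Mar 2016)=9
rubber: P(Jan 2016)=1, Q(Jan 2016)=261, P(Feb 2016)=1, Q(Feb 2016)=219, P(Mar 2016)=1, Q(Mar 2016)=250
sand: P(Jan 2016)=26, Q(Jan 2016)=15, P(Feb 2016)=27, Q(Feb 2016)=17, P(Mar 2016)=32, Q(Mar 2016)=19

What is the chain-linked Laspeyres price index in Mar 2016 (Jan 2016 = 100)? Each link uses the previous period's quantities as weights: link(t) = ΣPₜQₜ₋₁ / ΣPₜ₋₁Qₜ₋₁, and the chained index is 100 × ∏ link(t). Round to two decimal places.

Link Jan 2016→Feb 2016:
ΣP(Feb 2016)Q(Jan 2016) = 580×8 + 1×261 + 27×15 = 4640 + 261 + 405 = 5306
ΣP(Jan 2016)Q(Jan 2016) = 669×8 + 1×261 + 26×15 = 5352 + 261 + 390 = 6003
link = 5306/6003 = 0.883891
Link Feb 2016→Mar 2016:
ΣP(Mar 2016)Q(Feb 2016) = 562×8 + 1×219 + 32×17 = 4496 + 219 + 544 = 5259
ΣP(Feb 2016)Q(Feb 2016) = 580×8 + 1×219 + 27×17 = 4640 + 219 + 459 = 5318
link = 5259/5318 = 0.988906
Chained index = 100 × 0.883891 × 0.988906 = 87.4085

87.41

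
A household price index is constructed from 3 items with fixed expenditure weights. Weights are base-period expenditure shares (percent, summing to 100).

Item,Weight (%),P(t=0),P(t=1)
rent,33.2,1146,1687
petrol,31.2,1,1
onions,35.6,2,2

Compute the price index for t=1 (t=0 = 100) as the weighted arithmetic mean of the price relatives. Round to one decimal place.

115.7

rent: 33.2 × (1687/1146) = 33.2 × 1.472077 = 48.8729
petrol: 31.2 × (1/1) = 31.2 × 1.000000 = 31.2000
onions: 35.6 × (2/2) = 35.6 × 1.000000 = 35.6000
Index = Σ wᵢ·(p₁ᵢ/p₀ᵢ) = 48.8729 + 31.2000 + 35.6000 = 115.6729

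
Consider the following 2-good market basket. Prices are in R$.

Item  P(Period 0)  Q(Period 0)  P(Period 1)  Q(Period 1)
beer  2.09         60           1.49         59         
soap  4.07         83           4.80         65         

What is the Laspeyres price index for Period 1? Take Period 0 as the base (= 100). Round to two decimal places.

Laspeyres price index uses base-period quantities as weights.
ΣP(Period 1)·Q(Period 0) = 1.49×60 + 4.80×83 = 89.4 + 398.4 = 487.8
ΣP(Period 0)·Q(Period 0) = 2.09×60 + 4.07×83 = 125.4 + 337.81 = 463.21
Index = 487.8 / 463.21 × 100 = 105.3086

105.31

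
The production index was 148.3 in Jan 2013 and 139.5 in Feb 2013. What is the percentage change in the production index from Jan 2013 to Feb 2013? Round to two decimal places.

Change = (139.5 − 148.3) / 148.3 × 100
       = -8.8 / 148.3 × 100 = -5.9339%

-5.93%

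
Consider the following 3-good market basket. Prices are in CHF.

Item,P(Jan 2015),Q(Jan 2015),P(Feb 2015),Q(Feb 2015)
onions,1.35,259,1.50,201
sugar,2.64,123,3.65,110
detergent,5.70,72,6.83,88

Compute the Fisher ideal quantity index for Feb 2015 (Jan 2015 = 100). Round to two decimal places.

98.07

Laspeyres component (base-period weights):
ΣP(Jan 2015)Q(Feb 2015) = 1.35×201 + 2.64×110 + 5.70×88 = 271.35 + 290.4 + 501.6 = 1063.35
ΣP(Jan 2015)Q(Jan 2015) = 1.35×259 + 2.64×123 + 5.70×72 = 349.65 + 324.72 + 410.4 = 1084.77
L = 1063.35 / 1084.77 × 100 = 98.0254
Paasche component (current-period weights):
ΣP(Feb 2015)Q(Feb 2015) = 1.50×201 + 3.65×110 + 6.83×88 = 301.5 + 401.5 + 601.04 = 1304.04
ΣP(Feb 2015)Q(Jan 2015) = 1.50×259 + 3.65×123 + 6.83×72 = 388.5 + 448.95 + 491.76 = 1329.21
P = 1304.04 / 1329.21 × 100 = 98.1064
Fisher = √(L × P) = √(98.0254 × 98.1064) = 98.0659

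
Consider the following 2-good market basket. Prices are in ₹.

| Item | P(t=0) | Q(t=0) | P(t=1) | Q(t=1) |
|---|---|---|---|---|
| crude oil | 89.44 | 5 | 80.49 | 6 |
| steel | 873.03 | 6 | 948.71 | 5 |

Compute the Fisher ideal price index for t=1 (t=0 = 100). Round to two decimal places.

Laspeyres component (base-period weights):
ΣP(t=1)Q(t=0) = 80.49×5 + 948.71×6 = 402.45 + 5692.26 = 6094.71
ΣP(t=0)Q(t=0) = 89.44×5 + 873.03×6 = 447.2 + 5238.18 = 5685.38
L = 6094.71 / 5685.38 × 100 = 107.1997
Paasche component (current-period weights):
ΣP(t=1)Q(t=1) = 80.49×6 + 948.71×5 = 482.94 + 4743.55 = 5226.49
ΣP(t=0)Q(t=1) = 89.44×6 + 873.03×5 = 536.64 + 4365.15 = 4901.79
P = 5226.49 / 4901.79 × 100 = 106.6241
Fisher = √(L × P) = √(107.1997 × 106.6241) = 106.9115

106.91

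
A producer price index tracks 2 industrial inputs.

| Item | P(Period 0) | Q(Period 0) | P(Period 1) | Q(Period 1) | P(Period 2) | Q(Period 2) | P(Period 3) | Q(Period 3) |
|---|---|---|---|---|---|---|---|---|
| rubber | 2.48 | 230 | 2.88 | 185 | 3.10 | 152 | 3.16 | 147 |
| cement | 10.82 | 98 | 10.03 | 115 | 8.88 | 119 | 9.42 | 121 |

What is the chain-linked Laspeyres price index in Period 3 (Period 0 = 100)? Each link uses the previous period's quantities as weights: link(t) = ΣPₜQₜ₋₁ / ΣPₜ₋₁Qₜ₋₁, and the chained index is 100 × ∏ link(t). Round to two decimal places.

Link Period 0→Period 1:
ΣP(Period 1)Q(Period 0) = 2.88×230 + 10.03×98 = 662.4 + 982.94 = 1645.34
ΣP(Period 0)Q(Period 0) = 2.48×230 + 10.82×98 = 570.4 + 1060.36 = 1630.76
link = 1645.34/1630.76 = 1.008941
Link Period 1→Period 2:
ΣP(Period 2)Q(Period 1) = 3.10×185 + 8.88×115 = 573.5 + 1021.2 = 1594.7
ΣP(Period 1)Q(Period 1) = 2.88×185 + 10.03×115 = 532.8 + 1153.45 = 1686.25
link = 1594.7/1686.25 = 0.945708
Link Period 2→Period 3:
ΣP(Period 3)Q(Period 2) = 3.16×152 + 9.42×119 = 480.32 + 1120.98 = 1601.3
ΣP(Period 2)Q(Period 2) = 3.10×152 + 8.88×119 = 471.2 + 1056.72 = 1527.92
link = 1601.3/1527.92 = 1.048026
Chained index = 100 × 1.008941 × 0.945708 × 1.048026 = 99.9988

100.00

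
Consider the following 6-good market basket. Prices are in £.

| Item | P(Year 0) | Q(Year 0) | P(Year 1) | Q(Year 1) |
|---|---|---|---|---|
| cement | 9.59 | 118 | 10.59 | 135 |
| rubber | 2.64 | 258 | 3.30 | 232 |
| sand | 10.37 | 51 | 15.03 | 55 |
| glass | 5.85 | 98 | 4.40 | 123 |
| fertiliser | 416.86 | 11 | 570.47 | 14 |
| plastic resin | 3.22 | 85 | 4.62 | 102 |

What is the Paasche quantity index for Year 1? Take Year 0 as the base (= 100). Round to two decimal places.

Paasche quantity index uses current-period prices as weights.
ΣP(Year 1)·Q(Year 1) = 10.59×135 + 3.30×232 + 15.03×55 + 4.40×123 + 570.47×14 + 4.62×102 = 1429.65 + 765.6 + 826.65 + 541.2 + 7986.58 + 471.24 = 12020.92
ΣP(Year 1)·Q(Year 0) = 10.59×118 + 3.30×258 + 15.03×51 + 4.40×98 + 570.47×11 + 4.62×85 = 1249.62 + 851.4 + 766.53 + 431.2 + 6275.17 + 392.7 = 9966.62
Index = 12020.92 / 9966.62 × 100 = 120.6118

120.61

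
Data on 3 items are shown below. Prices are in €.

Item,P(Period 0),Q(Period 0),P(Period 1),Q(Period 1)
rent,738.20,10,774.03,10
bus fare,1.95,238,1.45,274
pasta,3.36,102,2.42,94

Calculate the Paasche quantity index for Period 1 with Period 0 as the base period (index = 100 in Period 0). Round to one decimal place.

Paasche quantity index uses current-period prices as weights.
ΣP(Period 1)·Q(Period 1) = 774.03×10 + 1.45×274 + 2.42×94 = 7740.3 + 397.3 + 227.48 = 8365.08
ΣP(Period 1)·Q(Period 0) = 774.03×10 + 1.45×238 + 2.42×102 = 7740.3 + 345.1 + 246.84 = 8332.24
Index = 8365.08 / 8332.24 × 100 = 100.3941

100.4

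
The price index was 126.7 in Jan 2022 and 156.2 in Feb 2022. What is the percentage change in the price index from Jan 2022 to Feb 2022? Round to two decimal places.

23.28%

Change = (156.2 − 126.7) / 126.7 × 100
       = 29.5 / 126.7 × 100 = 23.2833%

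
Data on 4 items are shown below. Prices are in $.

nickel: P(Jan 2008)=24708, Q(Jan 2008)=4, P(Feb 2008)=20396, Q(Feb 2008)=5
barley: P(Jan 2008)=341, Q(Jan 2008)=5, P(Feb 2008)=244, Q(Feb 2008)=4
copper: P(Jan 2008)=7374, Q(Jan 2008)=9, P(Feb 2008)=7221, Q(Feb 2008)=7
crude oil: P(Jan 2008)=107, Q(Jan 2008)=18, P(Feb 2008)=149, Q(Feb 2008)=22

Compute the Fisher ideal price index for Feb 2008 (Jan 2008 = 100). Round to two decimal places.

Laspeyres component (base-period weights):
ΣP(Feb 2008)Q(Jan 2008) = 20396×4 + 244×5 + 7221×9 + 149×18 = 81584 + 1220 + 64989 + 2682 = 150475
ΣP(Jan 2008)Q(Jan 2008) = 24708×4 + 341×5 + 7374×9 + 107×18 = 98832 + 1705 + 66366 + 1926 = 168829
L = 150475 / 168829 × 100 = 89.1286
Paasche component (current-period weights):
ΣP(Feb 2008)Q(Feb 2008) = 20396×5 + 244×4 + 7221×7 + 149×22 = 101980 + 976 + 50547 + 3278 = 156781
ΣP(Jan 2008)Q(Feb 2008) = 24708×5 + 341×4 + 7374×7 + 107×22 = 123540 + 1364 + 51618 + 2354 = 178876
P = 156781 / 178876 × 100 = 87.6479
Fisher = √(L × P) = √(89.1286 × 87.6479) = 88.3852

88.39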